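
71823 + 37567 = 109390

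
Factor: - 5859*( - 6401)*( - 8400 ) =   -  2^4*3^4*5^2* 7^2*31^1*37^1*173^1=-315029055600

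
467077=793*589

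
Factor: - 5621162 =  - 2^1*2810581^1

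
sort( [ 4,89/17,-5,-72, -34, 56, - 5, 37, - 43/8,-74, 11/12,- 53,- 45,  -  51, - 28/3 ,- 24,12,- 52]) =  [ - 74, - 72,-53,-52,  -  51, - 45,  -  34,-24,- 28/3,  -  43/8,  -  5, - 5,11/12, 4,89/17,12,37, 56]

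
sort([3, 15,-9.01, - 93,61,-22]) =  [- 93, - 22,-9.01,3, 15, 61 ] 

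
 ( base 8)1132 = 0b1001011010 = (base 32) IQ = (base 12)422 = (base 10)602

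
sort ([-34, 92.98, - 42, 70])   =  [ - 42, - 34, 70, 92.98]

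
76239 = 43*1773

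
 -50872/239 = - 213 + 35/239 = - 212.85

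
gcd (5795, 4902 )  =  19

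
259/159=259/159 = 1.63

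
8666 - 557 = 8109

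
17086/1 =17086= 17086.00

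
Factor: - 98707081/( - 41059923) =3^( - 1 )*11^2*191^1*4271^1*13686641^( - 1 )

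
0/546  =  0 = 0.00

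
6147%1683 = 1098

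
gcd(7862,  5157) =1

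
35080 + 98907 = 133987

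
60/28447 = 60/28447 = 0.00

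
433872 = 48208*9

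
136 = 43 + 93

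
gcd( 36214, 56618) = 2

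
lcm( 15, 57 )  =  285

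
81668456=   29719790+51948666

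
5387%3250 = 2137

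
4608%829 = 463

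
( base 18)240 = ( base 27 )QI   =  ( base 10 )720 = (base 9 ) 880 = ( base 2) 1011010000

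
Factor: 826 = 2^1*7^1*59^1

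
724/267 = 2 + 190/267 = 2.71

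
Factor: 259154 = 2^1*7^1*107^1*173^1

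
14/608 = 7/304 = 0.02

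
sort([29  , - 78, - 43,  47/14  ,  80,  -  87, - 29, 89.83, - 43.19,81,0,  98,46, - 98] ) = [ - 98, - 87, - 78  ,  -  43.19,  -  43,-29,  0,  47/14 , 29,46,80,81,89.83, 98]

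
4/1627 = 4/1627 = 0.00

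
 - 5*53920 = -269600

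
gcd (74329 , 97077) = 1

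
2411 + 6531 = 8942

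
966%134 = 28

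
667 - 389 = 278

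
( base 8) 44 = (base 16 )24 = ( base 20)1G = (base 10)36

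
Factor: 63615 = 3^1*5^1*4241^1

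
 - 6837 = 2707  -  9544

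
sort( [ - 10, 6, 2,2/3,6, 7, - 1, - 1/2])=[-10, - 1, - 1/2,2/3, 2,6,6,7 ] 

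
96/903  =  32/301 = 0.11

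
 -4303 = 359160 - 363463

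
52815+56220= 109035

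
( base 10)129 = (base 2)10000001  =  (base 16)81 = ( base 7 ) 243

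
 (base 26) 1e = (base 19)22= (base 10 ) 40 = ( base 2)101000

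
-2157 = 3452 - 5609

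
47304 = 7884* 6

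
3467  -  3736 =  - 269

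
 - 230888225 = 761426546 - 992314771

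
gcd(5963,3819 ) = 67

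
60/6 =10 = 10.00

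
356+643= 999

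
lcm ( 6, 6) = 6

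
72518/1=72518 = 72518.00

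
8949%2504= 1437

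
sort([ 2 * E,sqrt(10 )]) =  [ sqrt(10),2*E] 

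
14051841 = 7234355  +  6817486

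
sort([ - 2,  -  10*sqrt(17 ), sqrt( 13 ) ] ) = [- 10*sqrt ( 17 ) ,- 2, sqrt(13 ) ]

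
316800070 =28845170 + 287954900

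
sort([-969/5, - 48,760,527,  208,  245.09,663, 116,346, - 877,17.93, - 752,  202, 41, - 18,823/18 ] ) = [ - 877,-752, - 969/5, - 48,-18, 17.93,  41,823/18, 116 , 202, 208,245.09,346,527,663,760] 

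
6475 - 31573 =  - 25098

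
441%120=81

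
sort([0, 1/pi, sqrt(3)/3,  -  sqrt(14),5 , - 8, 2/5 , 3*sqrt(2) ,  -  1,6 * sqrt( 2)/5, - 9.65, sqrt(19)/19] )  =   [-9.65, - 8, - sqrt( 14), - 1, 0,sqrt ( 19) /19,1/pi , 2/5,sqrt(3)/3,6*sqrt(2 ) /5,3 * sqrt(2), 5 ]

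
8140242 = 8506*957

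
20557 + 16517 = 37074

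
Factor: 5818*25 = 2^1*5^2*2909^1 = 145450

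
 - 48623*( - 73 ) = 3549479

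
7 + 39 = 46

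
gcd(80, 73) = 1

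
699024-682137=16887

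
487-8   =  479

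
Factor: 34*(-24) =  - 816 = - 2^4*3^1*17^1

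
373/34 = 373/34 = 10.97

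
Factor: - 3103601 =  - 3103601^1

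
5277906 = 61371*86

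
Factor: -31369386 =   -  2^1*3^1*17^1*307543^1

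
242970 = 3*80990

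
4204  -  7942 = -3738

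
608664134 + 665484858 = 1274148992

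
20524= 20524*1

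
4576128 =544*8412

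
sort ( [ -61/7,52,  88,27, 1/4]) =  [ - 61/7,  1/4,27,52 , 88]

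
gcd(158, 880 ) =2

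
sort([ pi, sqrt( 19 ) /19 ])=[ sqrt(19)/19 , pi] 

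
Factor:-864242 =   -  2^1*432121^1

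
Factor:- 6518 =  - 2^1 * 3259^1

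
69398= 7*9914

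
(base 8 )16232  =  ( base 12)42a2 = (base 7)30230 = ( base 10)7322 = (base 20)I62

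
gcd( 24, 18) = 6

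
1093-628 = 465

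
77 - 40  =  37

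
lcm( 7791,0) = 0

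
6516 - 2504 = 4012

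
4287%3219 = 1068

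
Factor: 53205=3^1*5^1 * 3547^1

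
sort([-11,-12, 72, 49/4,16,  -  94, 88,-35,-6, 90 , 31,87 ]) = [ - 94,-35,-12, - 11,-6,  49/4,16, 31, 72, 87,88, 90 ] 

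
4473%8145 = 4473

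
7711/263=7711/263 = 29.32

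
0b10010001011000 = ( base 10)9304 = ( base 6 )111024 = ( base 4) 2101120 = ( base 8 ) 22130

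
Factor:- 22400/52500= -32/75 = -2^5*3^( - 1 )*5^(-2)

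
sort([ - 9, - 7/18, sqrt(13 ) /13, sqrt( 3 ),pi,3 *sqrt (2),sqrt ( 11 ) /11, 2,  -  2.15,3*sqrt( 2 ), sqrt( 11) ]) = [- 9, - 2.15, - 7/18,sqrt( 13) /13,sqrt( 11 )/11, sqrt( 3 ),  2,pi,  sqrt(11), 3 *sqrt( 2),3*sqrt( 2)]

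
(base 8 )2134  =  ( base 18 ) 380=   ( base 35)VV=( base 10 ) 1116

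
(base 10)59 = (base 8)73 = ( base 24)2b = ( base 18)35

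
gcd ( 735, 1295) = 35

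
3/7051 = 3/7051 = 0.00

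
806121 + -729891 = 76230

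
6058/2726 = 2+ 303/1363 =2.22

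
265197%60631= 22673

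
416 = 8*52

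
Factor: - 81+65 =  - 2^4=- 16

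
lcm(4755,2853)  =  14265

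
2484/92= 27 = 27.00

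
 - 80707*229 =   -  18481903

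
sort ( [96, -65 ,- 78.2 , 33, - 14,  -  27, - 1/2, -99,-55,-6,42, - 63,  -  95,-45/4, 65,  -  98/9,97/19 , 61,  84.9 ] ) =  [ - 99 , - 95 , - 78.2, -65,  -  63,-55, - 27, - 14, - 45/4, - 98/9, - 6, - 1/2,  97/19, 33, 42, 61,65,84.9, 96]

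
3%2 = 1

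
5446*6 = 32676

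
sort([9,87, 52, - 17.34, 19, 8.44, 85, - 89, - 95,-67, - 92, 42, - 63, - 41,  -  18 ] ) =[ - 95,- 92, - 89, - 67, - 63, - 41, - 18 , - 17.34, 8.44,  9,19,42,52, 85, 87 ] 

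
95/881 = 95/881  =  0.11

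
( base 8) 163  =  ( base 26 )4B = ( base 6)311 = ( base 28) 43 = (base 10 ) 115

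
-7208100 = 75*( - 96108)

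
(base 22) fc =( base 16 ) 156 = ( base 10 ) 342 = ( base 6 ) 1330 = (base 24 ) e6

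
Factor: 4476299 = 367^1*12197^1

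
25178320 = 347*72560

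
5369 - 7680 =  - 2311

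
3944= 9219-5275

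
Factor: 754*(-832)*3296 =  - 2067673088 =- 2^12*13^2*29^1*103^1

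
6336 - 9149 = -2813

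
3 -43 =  - 40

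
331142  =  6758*49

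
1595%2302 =1595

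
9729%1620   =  9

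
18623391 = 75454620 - 56831229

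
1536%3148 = 1536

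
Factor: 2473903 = 23^1*29^1 *3709^1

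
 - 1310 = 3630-4940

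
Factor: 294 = 2^1*3^1*7^2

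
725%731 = 725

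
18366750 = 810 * 22675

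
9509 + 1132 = 10641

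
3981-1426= 2555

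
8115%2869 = 2377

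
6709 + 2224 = 8933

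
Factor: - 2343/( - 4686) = 1/2  =  2^(  -  1)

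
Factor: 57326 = 2^1*28663^1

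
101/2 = 50 + 1/2 = 50.50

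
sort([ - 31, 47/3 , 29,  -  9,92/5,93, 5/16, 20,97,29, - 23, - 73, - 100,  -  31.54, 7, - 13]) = [ - 100, - 73, - 31.54, - 31, - 23, - 13, - 9,5/16,7,  47/3,92/5,20,29, 29,93, 97]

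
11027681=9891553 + 1136128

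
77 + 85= 162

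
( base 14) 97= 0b10000101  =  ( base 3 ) 11221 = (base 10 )133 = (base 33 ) 41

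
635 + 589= 1224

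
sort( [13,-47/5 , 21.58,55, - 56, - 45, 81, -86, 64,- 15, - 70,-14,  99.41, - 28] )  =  [ - 86, - 70, - 56, - 45,-28, - 15 , - 14 , - 47/5,13, 21.58,  55,64  ,  81,99.41 ] 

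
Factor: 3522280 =2^3*5^1 * 173^1*509^1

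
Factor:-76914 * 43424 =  - 2^6*3^2*23^1*59^1*4273^1 = -3339913536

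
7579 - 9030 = -1451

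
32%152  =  32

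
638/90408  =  319/45204= 0.01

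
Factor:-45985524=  - 2^2 *3^1 *13^1*31^1*37^1*257^1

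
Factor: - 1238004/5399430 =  - 2^1*3^3*  5^( - 1 ) * 3821^1  *179981^( - 1 ) = - 206334/899905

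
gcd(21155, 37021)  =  1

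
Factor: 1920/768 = 2^( - 1 ) * 5^1 = 5/2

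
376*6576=2472576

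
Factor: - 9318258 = - 2^1 * 3^2  *  487^1*1063^1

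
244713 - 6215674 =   -  5970961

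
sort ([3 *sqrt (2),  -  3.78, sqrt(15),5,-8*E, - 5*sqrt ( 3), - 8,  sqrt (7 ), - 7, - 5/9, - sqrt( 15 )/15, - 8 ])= [ - 8*E, - 5*sqrt(3 ), - 8, - 8, - 7, - 3.78, - 5/9,-sqrt (15)/15, sqrt(7), sqrt( 15), 3*sqrt(2 ), 5 ] 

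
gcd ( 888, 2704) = 8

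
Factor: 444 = 2^2 * 3^1*37^1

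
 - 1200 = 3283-4483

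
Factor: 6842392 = 2^3*131^1 * 6529^1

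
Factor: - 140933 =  - 13^1*37^1*293^1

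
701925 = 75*9359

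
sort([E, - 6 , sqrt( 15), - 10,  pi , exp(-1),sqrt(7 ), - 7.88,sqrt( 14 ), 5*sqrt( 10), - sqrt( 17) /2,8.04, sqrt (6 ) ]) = [ - 10, - 7.88, - 6, - sqrt(17)/2,exp( - 1),sqrt(6),sqrt( 7),E,pi , sqrt(14),  sqrt ( 15), 8.04,5*sqrt( 10)]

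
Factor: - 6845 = -5^1*37^2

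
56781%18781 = 438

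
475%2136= 475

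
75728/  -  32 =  - 4733/2 = - 2366.50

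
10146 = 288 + 9858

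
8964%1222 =410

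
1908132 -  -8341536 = 10249668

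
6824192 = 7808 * 874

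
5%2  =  1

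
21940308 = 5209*4212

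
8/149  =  8/149 = 0.05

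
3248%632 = 88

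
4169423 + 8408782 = 12578205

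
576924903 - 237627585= 339297318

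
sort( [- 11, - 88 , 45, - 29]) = [- 88, - 29,- 11,45 ]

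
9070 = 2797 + 6273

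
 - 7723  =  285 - 8008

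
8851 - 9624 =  - 773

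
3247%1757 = 1490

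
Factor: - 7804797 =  - 3^1*7^1*11^1*13^1*23^1 * 113^1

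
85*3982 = 338470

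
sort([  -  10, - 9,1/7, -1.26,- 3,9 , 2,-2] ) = [ - 10, - 9,-3, - 2, - 1.26, 1/7,2,9 ] 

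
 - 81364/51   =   - 1596 + 32/51 = - 1595.37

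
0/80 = 0 = 0.00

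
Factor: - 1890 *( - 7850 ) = 14836500 = 2^2 * 3^3 * 5^3 *7^1 * 157^1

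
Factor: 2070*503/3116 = 520605/1558 = 2^( -1)*3^2*5^1*19^(-1)*23^1* 41^(-1)*503^1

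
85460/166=514+68/83 = 514.82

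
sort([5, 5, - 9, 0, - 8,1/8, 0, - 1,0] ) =[ - 9 , - 8, - 1,0 , 0, 0,1/8,  5, 5] 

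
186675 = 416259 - 229584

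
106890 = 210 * 509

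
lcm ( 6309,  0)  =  0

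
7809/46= 169 + 35/46 = 169.76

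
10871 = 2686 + 8185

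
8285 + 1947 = 10232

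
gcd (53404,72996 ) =316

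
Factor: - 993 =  - 3^1 * 331^1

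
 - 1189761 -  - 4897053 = 3707292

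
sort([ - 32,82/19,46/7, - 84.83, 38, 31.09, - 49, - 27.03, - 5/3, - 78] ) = [ - 84.83, - 78, - 49 , - 32,-27.03, - 5/3, 82/19, 46/7, 31.09,  38 ] 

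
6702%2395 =1912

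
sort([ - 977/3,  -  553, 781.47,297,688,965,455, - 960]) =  [ - 960 , - 553,-977/3,297,455,688,781.47,965]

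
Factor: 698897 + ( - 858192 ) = - 159295 = - 5^1*31859^1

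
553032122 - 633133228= - 80101106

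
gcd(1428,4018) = 14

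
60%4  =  0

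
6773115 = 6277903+495212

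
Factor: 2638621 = 17^1*269^1 * 577^1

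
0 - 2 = -2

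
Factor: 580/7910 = 58/791  =  2^1*7^ ( - 1)*29^1*113^( - 1)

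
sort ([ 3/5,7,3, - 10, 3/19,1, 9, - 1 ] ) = [ - 10,- 1,3/19,3/5,1,3,7, 9]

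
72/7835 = 72/7835=0.01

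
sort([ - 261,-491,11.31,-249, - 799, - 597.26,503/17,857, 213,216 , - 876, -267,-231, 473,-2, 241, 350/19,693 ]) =[-876, - 799, - 597.26, - 491 ,-267, - 261, - 249, - 231,-2,11.31, 350/19, 503/17,  213, 216, 241,  473, 693, 857 ]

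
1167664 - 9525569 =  -8357905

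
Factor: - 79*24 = - 1896= -2^3*3^1 * 79^1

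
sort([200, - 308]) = [ - 308, 200]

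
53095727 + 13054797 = 66150524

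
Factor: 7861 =7^1*1123^1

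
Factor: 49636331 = 461^1*107671^1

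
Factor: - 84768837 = - 3^1*227^1 * 124477^1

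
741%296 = 149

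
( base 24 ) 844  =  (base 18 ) e9a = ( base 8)11144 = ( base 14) 1A04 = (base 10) 4708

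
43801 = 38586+5215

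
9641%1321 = 394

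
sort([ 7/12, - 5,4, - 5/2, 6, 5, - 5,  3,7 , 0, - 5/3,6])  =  [ - 5,  -  5, -5/2, - 5/3,0,7/12,  3,4,5,6,6, 7]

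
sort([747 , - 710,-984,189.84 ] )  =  [ - 984,-710,189.84, 747]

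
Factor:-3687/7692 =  - 2^( - 2) * 641^(-1)*1229^1 = - 1229/2564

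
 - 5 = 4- 9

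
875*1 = 875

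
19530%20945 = 19530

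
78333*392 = 30706536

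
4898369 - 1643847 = 3254522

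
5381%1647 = 440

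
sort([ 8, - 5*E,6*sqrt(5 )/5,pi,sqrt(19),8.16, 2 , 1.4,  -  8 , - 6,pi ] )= [ - 5*E, - 8, - 6 , 1.4, 2 , 6*sqrt( 5) /5,pi , pi,sqrt( 19) , 8, 8.16 ]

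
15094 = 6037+9057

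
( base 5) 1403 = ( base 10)228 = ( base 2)11100100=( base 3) 22110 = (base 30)7I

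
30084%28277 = 1807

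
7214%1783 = 82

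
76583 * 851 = 65172133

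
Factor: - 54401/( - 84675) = 3^( - 1)*5^( - 2 )*1129^(-1 )*54401^1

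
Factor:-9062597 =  - 9062597^1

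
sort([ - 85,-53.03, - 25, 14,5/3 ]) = [  -  85,- 53.03,-25 , 5/3,14 ] 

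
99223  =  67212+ 32011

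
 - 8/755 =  - 8/755 = - 0.01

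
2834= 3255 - 421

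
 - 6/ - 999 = 2/333 = 0.01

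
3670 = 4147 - 477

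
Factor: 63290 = 2^1*5^1 * 6329^1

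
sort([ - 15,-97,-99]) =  [ - 99, - 97, - 15 ]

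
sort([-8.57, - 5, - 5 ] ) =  [  -  8.57, - 5, - 5 ]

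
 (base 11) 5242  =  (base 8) 15437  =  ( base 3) 100112011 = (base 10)6943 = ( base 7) 26146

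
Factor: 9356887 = 109^1*85843^1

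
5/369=5/369 = 0.01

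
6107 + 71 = 6178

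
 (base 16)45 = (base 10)69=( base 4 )1011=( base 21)36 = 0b1000101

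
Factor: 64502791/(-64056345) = -3^(  -  1)*5^(  -  1) * 1423^ (-1)*3001^( - 1)*64502791^1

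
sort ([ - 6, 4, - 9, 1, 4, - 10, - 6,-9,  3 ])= [ - 10, - 9, - 9, - 6, - 6,1,3,4,4]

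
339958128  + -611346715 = - 271388587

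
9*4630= 41670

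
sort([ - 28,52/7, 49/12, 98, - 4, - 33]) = [ - 33, - 28, - 4, 49/12, 52/7,98]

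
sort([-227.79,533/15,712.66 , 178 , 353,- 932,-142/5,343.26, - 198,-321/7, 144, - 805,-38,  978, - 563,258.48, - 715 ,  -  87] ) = [  -  932, - 805,  -  715, - 563,-227.79, - 198, - 87, -321/7,  -  38, - 142/5,533/15,144, 178,258.48,343.26,353,  712.66, 978]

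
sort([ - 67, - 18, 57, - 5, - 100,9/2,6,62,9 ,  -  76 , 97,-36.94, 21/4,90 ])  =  [ - 100, - 76,-67, - 36.94,-18,  -  5, 9/2,21/4, 6,  9, 57, 62, 90,97 ]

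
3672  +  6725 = 10397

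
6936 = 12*578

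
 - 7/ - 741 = 7/741= 0.01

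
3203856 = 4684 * 684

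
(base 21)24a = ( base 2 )1111010000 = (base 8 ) 1720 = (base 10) 976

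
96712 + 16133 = 112845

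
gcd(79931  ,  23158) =1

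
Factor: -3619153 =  - 743^1 * 4871^1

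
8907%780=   327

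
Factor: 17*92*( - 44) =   -  2^4*11^1*17^1 * 23^1 = - 68816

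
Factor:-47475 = -3^2*5^2*211^1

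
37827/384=12609/128= 98.51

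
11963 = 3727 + 8236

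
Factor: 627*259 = 162393=3^1*7^1*11^1*19^1*37^1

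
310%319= 310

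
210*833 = 174930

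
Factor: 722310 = 2^1 * 3^1*5^1*  24077^1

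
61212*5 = 306060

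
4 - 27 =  - 23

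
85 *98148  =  8342580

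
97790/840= 1397/12 = 116.42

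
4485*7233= 32440005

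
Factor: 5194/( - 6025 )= - 2^1*5^( - 2 ) * 7^2*53^1* 241^( - 1)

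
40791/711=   57+88/237 = 57.37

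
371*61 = 22631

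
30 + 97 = 127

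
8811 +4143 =12954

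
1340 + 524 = 1864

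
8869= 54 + 8815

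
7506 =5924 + 1582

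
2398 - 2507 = - 109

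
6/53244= 1/8874 = 0.00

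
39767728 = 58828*676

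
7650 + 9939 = 17589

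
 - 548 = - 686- - 138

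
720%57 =36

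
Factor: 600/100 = 6 = 2^1*3^1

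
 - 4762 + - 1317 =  - 6079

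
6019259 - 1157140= 4862119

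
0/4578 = 0  =  0.00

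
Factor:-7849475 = -5^2*313979^1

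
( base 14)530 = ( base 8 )1776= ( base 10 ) 1022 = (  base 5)13042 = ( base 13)608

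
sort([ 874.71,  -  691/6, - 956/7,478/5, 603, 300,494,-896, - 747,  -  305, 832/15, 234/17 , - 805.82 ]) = [ - 896,-805.82,-747, - 305,-956/7,  -  691/6, 234/17, 832/15,  478/5,300, 494,603, 874.71]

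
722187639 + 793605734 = 1515793373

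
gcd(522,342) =18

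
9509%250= 9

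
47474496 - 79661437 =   -  32186941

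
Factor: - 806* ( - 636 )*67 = 2^3* 3^1*13^1*31^1*53^1*67^1 = 34345272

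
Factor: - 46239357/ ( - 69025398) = 2^ ( -1)*13^ ( - 1 )*53^ ( - 1)*59^( - 1)*283^( - 1)*15413119^1 = 15413119/23008466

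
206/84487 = 206/84487 = 0.00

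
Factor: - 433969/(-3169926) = 2^( - 1)*3^( -2 ) * 31^1*61^(  -  1)*2887^( - 1)*13999^1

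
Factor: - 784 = -2^4*7^2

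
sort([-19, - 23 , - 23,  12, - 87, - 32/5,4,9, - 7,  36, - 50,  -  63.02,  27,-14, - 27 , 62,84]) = [ - 87, - 63.02, - 50, - 27, - 23,  -  23, - 19, - 14,  -  7, - 32/5, 4, 9,12, 27, 36,62, 84]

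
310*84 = 26040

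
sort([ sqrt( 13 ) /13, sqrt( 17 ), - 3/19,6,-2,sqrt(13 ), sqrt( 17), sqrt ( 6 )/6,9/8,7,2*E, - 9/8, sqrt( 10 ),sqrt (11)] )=[ - 2, - 9/8, - 3/19, sqrt (13)/13 , sqrt( 6)/6,9/8,sqrt( 10), sqrt( 11), sqrt(13 ),sqrt( 17 ), sqrt( 17 ), 2*E, 6,7] 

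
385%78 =73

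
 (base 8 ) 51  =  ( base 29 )1c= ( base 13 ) 32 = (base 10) 41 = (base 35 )16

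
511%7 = 0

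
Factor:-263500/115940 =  - 25/11 = - 5^2 * 11^( - 1 )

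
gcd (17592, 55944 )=24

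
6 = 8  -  2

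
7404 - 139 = 7265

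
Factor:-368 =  - 2^4*23^1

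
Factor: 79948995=3^1*5^1*7^1*557^1*1367^1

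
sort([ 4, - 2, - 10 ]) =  [ - 10, - 2,4]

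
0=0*951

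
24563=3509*7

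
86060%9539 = 209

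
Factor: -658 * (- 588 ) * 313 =2^3 * 3^1*7^3 * 47^1 * 313^1 = 121100952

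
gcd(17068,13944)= 4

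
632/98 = 316/49 = 6.45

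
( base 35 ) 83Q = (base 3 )111121211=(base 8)23313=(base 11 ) 7509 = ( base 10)9931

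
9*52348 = 471132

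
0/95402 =0 = 0.00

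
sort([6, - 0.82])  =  [-0.82,6 ] 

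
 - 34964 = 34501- 69465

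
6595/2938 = 2  +  719/2938 = 2.24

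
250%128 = 122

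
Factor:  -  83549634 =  - 2^1 *3^1*7^1 * 1989277^1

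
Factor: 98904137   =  257^1*384841^1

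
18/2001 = 6/667= 0.01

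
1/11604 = 1/11604 = 0.00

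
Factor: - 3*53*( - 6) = 2^1 * 3^2*53^1 = 954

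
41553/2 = 20776 + 1/2=20776.50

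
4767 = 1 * 4767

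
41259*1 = 41259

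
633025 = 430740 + 202285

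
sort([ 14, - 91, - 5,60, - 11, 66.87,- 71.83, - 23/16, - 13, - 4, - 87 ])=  [-91, - 87, - 71.83 , - 13, - 11, - 5, - 4,  -  23/16,  14,  60, 66.87] 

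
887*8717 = 7731979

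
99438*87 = 8651106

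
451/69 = 451/69 = 6.54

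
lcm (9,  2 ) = 18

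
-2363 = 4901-7264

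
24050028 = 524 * 45897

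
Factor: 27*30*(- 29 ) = -2^1*3^4*5^1*29^1 =- 23490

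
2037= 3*679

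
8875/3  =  2958 + 1/3 = 2958.33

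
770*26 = 20020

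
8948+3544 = 12492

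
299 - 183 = 116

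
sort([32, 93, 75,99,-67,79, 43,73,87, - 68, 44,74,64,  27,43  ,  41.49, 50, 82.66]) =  [- 68, - 67,27, 32 , 41.49 , 43,43,44,50,64,73,74,75, 79,82.66,87,93, 99 ] 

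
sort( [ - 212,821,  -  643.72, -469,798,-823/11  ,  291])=[ - 643.72,-469 , - 212, - 823/11,291,798,821 ]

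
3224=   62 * 52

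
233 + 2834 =3067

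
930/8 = 116 + 1/4= 116.25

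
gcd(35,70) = 35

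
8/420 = 2/105 = 0.02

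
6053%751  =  45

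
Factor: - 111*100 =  - 2^2*3^1 * 5^2*37^1 = -11100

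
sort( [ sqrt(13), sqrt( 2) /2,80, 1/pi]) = [ 1/pi,sqrt(2) /2, sqrt( 13), 80 ]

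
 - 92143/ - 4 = 23035 + 3/4 = 23035.75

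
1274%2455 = 1274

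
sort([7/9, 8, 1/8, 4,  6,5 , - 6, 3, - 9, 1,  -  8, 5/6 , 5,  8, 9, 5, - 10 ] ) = [- 10, - 9, - 8, -6,1/8,7/9,5/6, 1, 3,4, 5, 5,5,  6,8, 8, 9]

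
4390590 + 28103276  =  32493866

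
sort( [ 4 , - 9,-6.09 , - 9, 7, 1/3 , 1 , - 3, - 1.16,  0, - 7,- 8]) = [ - 9 , - 9, - 8, - 7, - 6.09, - 3 , - 1.16, 0, 1/3,1, 4,7]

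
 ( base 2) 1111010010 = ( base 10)978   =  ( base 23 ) 1JC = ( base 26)1bg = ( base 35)RX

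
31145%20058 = 11087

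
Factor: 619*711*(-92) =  - 40490028 =- 2^2*3^2*23^1*79^1 * 619^1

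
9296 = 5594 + 3702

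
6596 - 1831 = 4765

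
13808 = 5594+8214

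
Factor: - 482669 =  -11^2*3989^1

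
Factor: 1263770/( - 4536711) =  - 2^1*3^(-2 )*5^1*43^1*211^( - 1)*2389^( - 1)*2939^1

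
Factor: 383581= 11^1* 34871^1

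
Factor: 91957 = 91957^1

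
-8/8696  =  -1/1087  =  -0.00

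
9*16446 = 148014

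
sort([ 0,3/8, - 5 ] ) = [ - 5, 0, 3/8]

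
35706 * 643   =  22958958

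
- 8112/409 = - 20 +68/409 = - 19.83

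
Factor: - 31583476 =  - 2^2*179^1*44111^1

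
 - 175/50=- 7/2  =  -  3.50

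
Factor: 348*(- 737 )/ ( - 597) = 2^2*11^1*29^1*67^1*199^( - 1) = 85492/199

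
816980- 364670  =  452310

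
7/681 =7/681 = 0.01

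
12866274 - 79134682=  -66268408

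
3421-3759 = -338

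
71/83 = 71/83 = 0.86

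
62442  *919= 57384198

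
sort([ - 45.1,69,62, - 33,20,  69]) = [-45.1, - 33, 20, 62, 69, 69 ]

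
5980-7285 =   -  1305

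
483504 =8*60438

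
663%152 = 55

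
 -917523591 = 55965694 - 973489285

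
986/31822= 493/15911 =0.03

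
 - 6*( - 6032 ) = 36192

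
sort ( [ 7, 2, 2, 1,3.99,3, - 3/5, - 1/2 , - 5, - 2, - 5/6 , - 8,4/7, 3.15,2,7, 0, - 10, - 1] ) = [ - 10, - 8, - 5, - 2, - 1,  -  5/6,  -  3/5, - 1/2, 0,4/7,1, 2,2,2,3,3.15, 3.99,  7 , 7 ]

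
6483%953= 765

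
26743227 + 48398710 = 75141937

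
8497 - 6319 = 2178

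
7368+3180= 10548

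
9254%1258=448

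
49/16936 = 49/16936 = 0.00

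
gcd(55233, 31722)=51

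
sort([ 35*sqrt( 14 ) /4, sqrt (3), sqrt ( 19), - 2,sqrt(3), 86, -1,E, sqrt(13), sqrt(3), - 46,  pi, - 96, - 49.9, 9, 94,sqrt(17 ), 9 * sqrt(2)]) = [ - 96, - 49.9, - 46, - 2 , - 1, sqrt( 3) , sqrt( 3), sqrt(3 ), E, pi, sqrt( 13),sqrt ( 17),sqrt(19) , 9,9*sqrt( 2 ), 35*sqrt( 14)/4, 86,94 ]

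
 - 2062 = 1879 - 3941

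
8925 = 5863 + 3062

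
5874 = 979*6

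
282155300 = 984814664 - 702659364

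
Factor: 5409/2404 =9/4 = 2^( - 2)*3^2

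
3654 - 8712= - 5058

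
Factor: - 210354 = - 2^1* 3^1*35059^1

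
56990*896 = 51063040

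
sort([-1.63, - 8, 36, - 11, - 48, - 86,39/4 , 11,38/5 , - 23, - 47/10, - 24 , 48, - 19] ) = [ -86,-48, - 24, - 23, -19,-11, - 8, - 47/10,  -  1.63, 38/5, 39/4, 11, 36, 48 ]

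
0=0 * 113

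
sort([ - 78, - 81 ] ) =[ -81, - 78 ] 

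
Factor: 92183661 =3^2*103^1*277^1*359^1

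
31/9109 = 31/9109= 0.00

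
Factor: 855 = 3^2 * 5^1*19^1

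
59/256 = 59/256 = 0.23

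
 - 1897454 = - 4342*437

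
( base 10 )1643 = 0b11001101011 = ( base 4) 121223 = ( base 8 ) 3153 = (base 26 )2b5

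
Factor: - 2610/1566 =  - 5/3 = - 3^( - 1 )* 5^1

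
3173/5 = 634+3/5 = 634.60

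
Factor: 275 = 5^2*11^1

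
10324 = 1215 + 9109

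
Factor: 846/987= 2^1*3^1 * 7^ (-1 )= 6/7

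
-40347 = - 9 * 4483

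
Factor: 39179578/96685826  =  19589789/48342913  =  29^ ( - 1)*  241^( - 1 )*6917^( - 1 ) *19589789^1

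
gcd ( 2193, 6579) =2193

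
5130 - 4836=294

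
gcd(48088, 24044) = 24044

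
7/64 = 7/64=   0.11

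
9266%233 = 179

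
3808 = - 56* ( - 68) 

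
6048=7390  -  1342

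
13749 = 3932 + 9817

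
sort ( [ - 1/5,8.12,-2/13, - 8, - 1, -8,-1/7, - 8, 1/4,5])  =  [ - 8, - 8, - 8, - 1, - 1/5,  -  2/13, - 1/7,1/4,  5,8.12]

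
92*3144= 289248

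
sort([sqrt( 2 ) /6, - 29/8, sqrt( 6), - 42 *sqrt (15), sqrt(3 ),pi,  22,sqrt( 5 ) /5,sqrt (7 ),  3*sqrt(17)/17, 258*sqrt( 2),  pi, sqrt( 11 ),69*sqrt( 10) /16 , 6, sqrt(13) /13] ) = [ - 42*sqrt( 15), - 29/8,sqrt(2)/6, sqrt( 13)/13,sqrt( 5)/5, 3*sqrt( 17)/17, sqrt( 3 ) , sqrt( 6 ) , sqrt( 7 ), pi, pi, sqrt ( 11 ), 6, 69*sqrt(10 )/16,22, 258 * sqrt(2)]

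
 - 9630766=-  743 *12962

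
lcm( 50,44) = 1100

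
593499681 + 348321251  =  941820932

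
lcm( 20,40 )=40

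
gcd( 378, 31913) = 7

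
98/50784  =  49/25392 = 0.00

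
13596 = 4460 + 9136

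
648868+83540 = 732408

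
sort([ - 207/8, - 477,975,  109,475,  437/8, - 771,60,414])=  [ - 771, - 477, - 207/8,437/8, 60,109,  414, 475,975 ] 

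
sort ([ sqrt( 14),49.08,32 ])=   [ sqrt ( 14 ),32,49.08 ]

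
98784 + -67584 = 31200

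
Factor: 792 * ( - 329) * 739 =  - 192559752= - 2^3*3^2*7^1*11^1 * 47^1 * 739^1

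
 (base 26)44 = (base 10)108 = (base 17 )66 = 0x6C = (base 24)4c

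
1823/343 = 5 + 108/343 = 5.31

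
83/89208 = 83/89208 = 0.00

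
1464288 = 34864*42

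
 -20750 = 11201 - 31951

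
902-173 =729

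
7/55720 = 1/7960 = 0.00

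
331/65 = 5  +  6/65 = 5.09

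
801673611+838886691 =1640560302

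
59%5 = 4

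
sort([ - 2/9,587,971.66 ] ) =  [ - 2/9,587,  971.66 ]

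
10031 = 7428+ 2603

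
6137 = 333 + 5804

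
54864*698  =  38295072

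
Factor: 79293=3^1*26431^1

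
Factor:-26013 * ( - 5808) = 2^4*3^2 * 11^2 * 13^1* 23^1*29^1 = 151083504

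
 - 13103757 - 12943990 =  - 26047747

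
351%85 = 11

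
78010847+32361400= 110372247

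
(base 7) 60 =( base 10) 42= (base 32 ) 1A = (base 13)33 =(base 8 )52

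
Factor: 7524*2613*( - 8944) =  - 2^6*3^3*11^1*13^2 * 19^1*  43^1*67^1 = - 175840936128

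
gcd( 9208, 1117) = 1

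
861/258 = 3 +29/86 = 3.34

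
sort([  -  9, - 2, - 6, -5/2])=[ - 9,-6,-5/2,-2]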